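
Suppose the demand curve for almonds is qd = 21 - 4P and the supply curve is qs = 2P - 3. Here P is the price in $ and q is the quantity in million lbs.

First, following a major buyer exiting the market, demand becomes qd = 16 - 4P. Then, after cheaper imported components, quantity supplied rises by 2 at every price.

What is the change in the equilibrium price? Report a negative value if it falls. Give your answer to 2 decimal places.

Before the shock: 21 - 4P = 2P - 3 ⇒ 24 = 6P ⇒ P = 4, q = 5.
After the shift, demand is qd = 16 - 4P and supply is qs = 2P - 1.
Equate the new curves: 16 - 4P = 2P - 1, giving 17 = 6P, P = 17/6 ≈ 2.8333, q = 14/3 ≈ 4.6667.
ΔP = 2.8333 − 4 = -1.17.

-1.17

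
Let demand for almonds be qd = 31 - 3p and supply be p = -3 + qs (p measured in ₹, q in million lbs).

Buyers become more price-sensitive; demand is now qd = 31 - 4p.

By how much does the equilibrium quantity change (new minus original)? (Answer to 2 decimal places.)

-1.40

Solve the original market: 31 - 3p = p + 3, hence p = 7 and q = 10.
The new curves are qd = 31 - 4p (demand) and qs = p + 3 (supply).
Setting them equal: 31 - 4p = p + 3 → 28 = 5p, so p = 5.6 and q = 8.6.
Δq = 8.6 − 10 = -1.40.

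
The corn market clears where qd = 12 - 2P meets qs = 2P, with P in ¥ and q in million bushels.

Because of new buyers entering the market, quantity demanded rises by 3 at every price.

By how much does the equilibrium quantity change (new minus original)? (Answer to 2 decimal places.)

+1.50

Solve the original market: 12 - 2P = 2P, hence P = 3 and q = 6.
After the shift, demand is qd = 15 - 2P and supply is qs = 2P.
New equilibrium: 15 - 2P = 2P ⇒ 15 = 4P ⇒ P = 3.75, q = 7.5.
Δq = 7.5 − 6 = +1.50.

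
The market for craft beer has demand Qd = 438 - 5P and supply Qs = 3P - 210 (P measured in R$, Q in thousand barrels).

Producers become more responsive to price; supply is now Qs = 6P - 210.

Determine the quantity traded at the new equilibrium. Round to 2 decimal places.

Original equilibrium: 438 - 5P = 3P - 210 gives 648 = 8P, so P = 81 and Q = 33.
After the shift, demand is Qd = 438 - 5P and supply is Qs = 6P - 210.
New equilibrium: 438 - 5P = 6P - 210 ⇒ 648 = 11P ⇒ P = 648/11 ≈ 58.9091, Q = 1578/11 ≈ 143.4545.

143.45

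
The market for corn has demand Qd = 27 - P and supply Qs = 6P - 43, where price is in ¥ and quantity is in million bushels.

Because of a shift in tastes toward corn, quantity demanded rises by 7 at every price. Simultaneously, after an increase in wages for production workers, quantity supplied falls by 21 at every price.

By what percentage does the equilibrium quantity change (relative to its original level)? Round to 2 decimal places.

+17.65

Before the shock: 27 - P = 6P - 43 ⇒ 70 = 7P ⇒ P = 10, Q = 17.
After the shift, demand is Qd = 34 - P and supply is Qs = 6P - 64.
Equate the new curves: 34 - P = 6P - 64, giving 98 = 7P, P = 14, Q = 20.
%ΔQ = (20 − 17) / 17 × 100 = +17.65%.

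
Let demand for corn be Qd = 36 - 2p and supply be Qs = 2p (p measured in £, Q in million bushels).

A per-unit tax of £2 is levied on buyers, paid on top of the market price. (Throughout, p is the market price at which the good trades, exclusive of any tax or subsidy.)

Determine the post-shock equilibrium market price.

Before the shock: 36 - 2p = 2p ⇒ 36 = 4p ⇒ p = 9, Q = 18.
Since buyers pay the price plus the tax, the effective demand curve becomes Qd = 32 - 2p.
New equilibrium: 32 - 2p = 2p ⇒ 32 = 4p ⇒ p = 8, Q = 16.

8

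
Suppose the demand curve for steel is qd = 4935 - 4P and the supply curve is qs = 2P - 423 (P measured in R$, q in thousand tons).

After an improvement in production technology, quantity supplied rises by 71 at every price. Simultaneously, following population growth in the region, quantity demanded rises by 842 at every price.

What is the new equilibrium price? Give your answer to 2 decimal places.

Before the shock: 4935 - 4P = 2P - 423 ⇒ 5358 = 6P ⇒ P = 893, q = 1363.
With the change applied: demand qd = 5777 - 4P, supply qs = 2P - 352.
New equilibrium: 5777 - 4P = 2P - 352 ⇒ 6129 = 6P ⇒ P = 1021.5, q = 1691.

1021.50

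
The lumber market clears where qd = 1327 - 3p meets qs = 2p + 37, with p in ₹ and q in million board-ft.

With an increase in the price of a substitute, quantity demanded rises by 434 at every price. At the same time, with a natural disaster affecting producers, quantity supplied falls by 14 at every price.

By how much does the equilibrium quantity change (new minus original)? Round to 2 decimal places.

Initially, 1327 - 3p = 2p + 37, so 1290 = 5p and p = 258, q = 553.
With the change applied: demand qd = 1761 - 3p, supply qs = 2p + 23.
Setting them equal: 1761 - 3p = 2p + 23 → 1738 = 5p, so p = 347.6 and q = 718.2.
Δq = 718.2 − 553 = +165.20.

+165.20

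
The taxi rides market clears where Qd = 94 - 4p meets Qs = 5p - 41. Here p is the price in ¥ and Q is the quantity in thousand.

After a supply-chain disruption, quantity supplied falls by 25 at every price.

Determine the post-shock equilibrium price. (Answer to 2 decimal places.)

17.78

Before the shock: 94 - 4p = 5p - 41 ⇒ 135 = 9p ⇒ p = 15, Q = 34.
The new curves are Qd = 94 - 4p (demand) and Qs = 5p - 66 (supply).
New equilibrium: 94 - 4p = 5p - 66 ⇒ 160 = 9p ⇒ p = 160/9 ≈ 17.7778, Q = 206/9 ≈ 22.8889.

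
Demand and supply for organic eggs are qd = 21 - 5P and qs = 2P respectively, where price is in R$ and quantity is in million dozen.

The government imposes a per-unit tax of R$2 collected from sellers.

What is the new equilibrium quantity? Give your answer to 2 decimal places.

Initially, 21 - 5P = 2P, so 21 = 7P and P = 3, q = 6.
Since sellers keep the price net of the tax, the effective supply curve becomes qs = 2P - 4.
Clearing the new market: 21 - 5P = 2P - 4, so P = 25/7 ≈ 3.5714 and q = 22/7 ≈ 3.1429.

3.14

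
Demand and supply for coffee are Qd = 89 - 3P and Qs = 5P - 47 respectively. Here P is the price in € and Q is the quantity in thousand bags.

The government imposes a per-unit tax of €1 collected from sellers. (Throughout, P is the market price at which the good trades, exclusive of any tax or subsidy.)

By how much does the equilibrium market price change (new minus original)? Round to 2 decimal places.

+0.63

Before the shock: 89 - 3P = 5P - 47 ⇒ 136 = 8P ⇒ P = 17, Q = 38.
Since sellers keep the price net of the tax, the effective supply curve becomes Qs = 5P - 52.
Equate the new curves: 89 - 3P = 5P - 52, giving 141 = 8P, P = 17.625, Q = 36.125.
ΔP = 17.625 − 17 = +0.63.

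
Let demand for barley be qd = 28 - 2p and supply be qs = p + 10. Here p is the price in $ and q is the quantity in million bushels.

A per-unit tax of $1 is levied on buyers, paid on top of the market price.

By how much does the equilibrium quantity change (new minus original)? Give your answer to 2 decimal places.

-0.67

Before the shock: 28 - 2p = p + 10 ⇒ 18 = 3p ⇒ p = 6, q = 16.
Since buyers pay the price plus the tax, the effective demand curve becomes qd = 26 - 2p.
Clearing the new market: 26 - 2p = p + 10, so p = 16/3 ≈ 5.3333 and q = 46/3 ≈ 15.3333.
Δq = 15.3333 − 16 = -0.67.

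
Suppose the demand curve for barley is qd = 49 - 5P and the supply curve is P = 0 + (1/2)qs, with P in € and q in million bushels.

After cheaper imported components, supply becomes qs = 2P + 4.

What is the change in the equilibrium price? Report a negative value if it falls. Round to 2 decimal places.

-0.57

Before the shock: 49 - 5P = 2P ⇒ 49 = 7P ⇒ P = 7, q = 14.
The shock moves the curves to qd = 49 - 5P and qs = 2P + 4.
Clearing the new market: 49 - 5P = 2P + 4, so P = 45/7 ≈ 6.4286 and q = 118/7 ≈ 16.8571.
ΔP = 6.4286 − 7 = -0.57.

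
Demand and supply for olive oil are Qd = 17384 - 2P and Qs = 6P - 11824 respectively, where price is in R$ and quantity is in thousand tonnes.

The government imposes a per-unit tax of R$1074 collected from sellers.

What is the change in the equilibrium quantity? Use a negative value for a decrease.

-1611

Solve the original market: 17384 - 2P = 6P - 11824, hence P = 3651 and Q = 10082.
Since sellers keep the price net of the tax, the effective supply curve becomes Qs = 6P - 18268.
Setting them equal: 17384 - 2P = 6P - 18268 → 35652 = 8P, so P = 4456.5 and Q = 8471.
ΔQ = 8471 − 10082 = -1611.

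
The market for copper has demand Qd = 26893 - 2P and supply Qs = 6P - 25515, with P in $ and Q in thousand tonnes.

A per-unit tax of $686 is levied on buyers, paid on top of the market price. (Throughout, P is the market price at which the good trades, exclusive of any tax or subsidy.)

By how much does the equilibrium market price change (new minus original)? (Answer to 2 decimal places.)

Before the shock: 26893 - 2P = 6P - 25515 ⇒ 52408 = 8P ⇒ P = 6551, Q = 13791.
Since buyers pay the price plus the tax, the effective demand curve becomes Qd = 25521 - 2P.
Clearing the new market: 25521 - 2P = 6P - 25515, so P = 6379.5 and Q = 12762.
ΔP = 6379.5 − 6551 = -171.50.

-171.50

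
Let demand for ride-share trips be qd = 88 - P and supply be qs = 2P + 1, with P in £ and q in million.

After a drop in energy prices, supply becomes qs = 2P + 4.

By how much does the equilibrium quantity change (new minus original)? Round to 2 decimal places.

Solve the original market: 88 - P = 2P + 1, hence P = 29 and q = 59.
After the shift, demand is qd = 88 - P and supply is qs = 2P + 4.
Setting them equal: 88 - P = 2P + 4 → 84 = 3P, so P = 28 and q = 60.
Δq = 60 − 59 = +1.00.

+1.00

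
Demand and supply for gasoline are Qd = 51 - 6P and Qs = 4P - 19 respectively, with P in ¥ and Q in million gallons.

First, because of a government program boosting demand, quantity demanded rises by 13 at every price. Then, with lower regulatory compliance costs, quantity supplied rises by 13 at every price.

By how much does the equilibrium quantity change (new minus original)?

+13

Initially, 51 - 6P = 4P - 19, so 70 = 10P and P = 7, Q = 9.
After the shift, demand is Qd = 64 - 6P and supply is Qs = 4P - 6.
New equilibrium: 64 - 6P = 4P - 6 ⇒ 70 = 10P ⇒ P = 7, Q = 22.
ΔQ = 22 − 9 = +13.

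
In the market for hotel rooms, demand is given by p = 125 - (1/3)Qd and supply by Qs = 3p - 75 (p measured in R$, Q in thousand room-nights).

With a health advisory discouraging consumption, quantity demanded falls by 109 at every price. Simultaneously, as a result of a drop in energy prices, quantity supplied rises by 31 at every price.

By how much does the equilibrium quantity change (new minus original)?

-39

Solve the original market: 375 - 3p = 3p - 75, hence p = 75 and Q = 150.
The shock moves the curves to Qd = 266 - 3p and Qs = 3p - 44.
Setting them equal: 266 - 3p = 3p - 44 → 310 = 6p, so p = 155/3 ≈ 51.6667 and Q = 111.
ΔQ = 111 − 150 = -39.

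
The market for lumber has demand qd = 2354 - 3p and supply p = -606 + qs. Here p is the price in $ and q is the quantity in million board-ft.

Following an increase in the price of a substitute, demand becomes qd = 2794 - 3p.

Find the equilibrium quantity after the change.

Before the shock: 2354 - 3p = p + 606 ⇒ 1748 = 4p ⇒ p = 437, q = 1043.
With the change applied: demand qd = 2794 - 3p, supply qs = p + 606.
New equilibrium: 2794 - 3p = p + 606 ⇒ 2188 = 4p ⇒ p = 547, q = 1153.

1153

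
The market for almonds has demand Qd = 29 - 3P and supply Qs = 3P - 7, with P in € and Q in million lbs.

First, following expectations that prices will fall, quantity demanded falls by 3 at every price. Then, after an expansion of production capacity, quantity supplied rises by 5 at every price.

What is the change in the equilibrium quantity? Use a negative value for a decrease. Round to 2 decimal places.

Solve the original market: 29 - 3P = 3P - 7, hence P = 6 and Q = 11.
With the change applied: demand Qd = 26 - 3P, supply Qs = 3P - 2.
New equilibrium: 26 - 3P = 3P - 2 ⇒ 28 = 6P ⇒ P = 14/3 ≈ 4.6667, Q = 12.
ΔQ = 12 − 11 = +1.00.

+1.00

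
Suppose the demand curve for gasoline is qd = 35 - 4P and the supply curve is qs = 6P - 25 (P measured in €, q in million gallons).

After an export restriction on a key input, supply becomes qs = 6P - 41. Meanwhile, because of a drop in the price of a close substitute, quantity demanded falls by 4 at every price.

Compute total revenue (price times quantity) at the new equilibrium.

15.84

Before the shock: 35 - 4P = 6P - 25 ⇒ 60 = 10P ⇒ P = 6, q = 11.
The shock moves the curves to qd = 31 - 4P and qs = 6P - 41.
Equate the new curves: 31 - 4P = 6P - 41, giving 72 = 10P, P = 7.2, q = 2.2.
New expenditure = 7.2 × 2.2 = 15.84.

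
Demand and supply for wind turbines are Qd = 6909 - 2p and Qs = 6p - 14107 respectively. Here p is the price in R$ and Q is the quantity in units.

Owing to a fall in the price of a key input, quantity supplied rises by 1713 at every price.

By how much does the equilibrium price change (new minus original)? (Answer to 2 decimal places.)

Original equilibrium: 6909 - 2p = 6p - 14107 gives 21016 = 8p, so p = 2627 and Q = 1655.
The shock moves the curves to Qd = 6909 - 2p and Qs = 6p - 12394.
New equilibrium: 6909 - 2p = 6p - 12394 ⇒ 19303 = 8p ⇒ p = 2412.875, Q = 2083.25.
Δp = 2412.875 − 2627 = -214.13.

-214.13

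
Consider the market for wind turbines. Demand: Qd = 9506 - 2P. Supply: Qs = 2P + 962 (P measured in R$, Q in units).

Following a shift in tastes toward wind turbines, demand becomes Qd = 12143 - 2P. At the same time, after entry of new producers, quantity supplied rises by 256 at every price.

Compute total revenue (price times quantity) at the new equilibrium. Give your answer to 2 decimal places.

Solve the original market: 9506 - 2P = 2P + 962, hence P = 2136 and Q = 5234.
The new curves are Qd = 12143 - 2P (demand) and Qs = 2P + 1218 (supply).
Clearing the new market: 12143 - 2P = 2P + 1218, so P = 2731.25 and Q = 6680.5.
New expenditure = 2731.25 × 6680.5 = 18246115.63.

18246115.63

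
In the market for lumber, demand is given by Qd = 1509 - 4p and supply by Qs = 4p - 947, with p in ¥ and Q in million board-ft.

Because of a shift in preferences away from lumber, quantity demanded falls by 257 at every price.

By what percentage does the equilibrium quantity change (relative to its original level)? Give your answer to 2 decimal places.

Original equilibrium: 1509 - 4p = 4p - 947 gives 2456 = 8p, so p = 307 and Q = 281.
The new curves are Qd = 1252 - 4p (demand) and Qs = 4p - 947 (supply).
Setting them equal: 1252 - 4p = 4p - 947 → 2199 = 8p, so p = 274.875 and Q = 152.5.
%ΔQ = (152.5 − 281) / 281 × 100 = -45.73%.

-45.73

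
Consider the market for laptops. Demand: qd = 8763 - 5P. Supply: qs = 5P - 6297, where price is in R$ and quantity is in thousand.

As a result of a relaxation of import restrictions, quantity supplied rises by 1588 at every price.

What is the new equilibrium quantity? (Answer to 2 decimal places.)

Initially, 8763 - 5P = 5P - 6297, so 15060 = 10P and P = 1506, q = 1233.
After the shift, demand is qd = 8763 - 5P and supply is qs = 5P - 4709.
Equate the new curves: 8763 - 5P = 5P - 4709, giving 13472 = 10P, P = 1347.2, q = 2027.

2027.00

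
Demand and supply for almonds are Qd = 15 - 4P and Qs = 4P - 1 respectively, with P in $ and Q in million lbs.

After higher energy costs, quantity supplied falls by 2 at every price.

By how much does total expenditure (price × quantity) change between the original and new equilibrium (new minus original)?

-0.5

Original equilibrium: 15 - 4P = 4P - 1 gives 16 = 8P, so P = 2 and Q = 7.
The new curves are Qd = 15 - 4P (demand) and Qs = 4P - 3 (supply).
Setting them equal: 15 - 4P = 4P - 3 → 18 = 8P, so P = 2.25 and Q = 6.
Expenditure moves from 2×7 = 14 to 2.25×6 = 13.5; change = -0.5.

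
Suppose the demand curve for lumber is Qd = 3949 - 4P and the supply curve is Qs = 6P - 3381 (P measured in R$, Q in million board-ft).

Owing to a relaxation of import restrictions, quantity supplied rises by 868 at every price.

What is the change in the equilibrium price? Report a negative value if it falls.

Before the shock: 3949 - 4P = 6P - 3381 ⇒ 7330 = 10P ⇒ P = 733, Q = 1017.
With the change applied: demand Qd = 3949 - 4P, supply Qs = 6P - 2513.
New equilibrium: 3949 - 4P = 6P - 2513 ⇒ 6462 = 10P ⇒ P = 646.2, Q = 1364.2.
ΔP = 646.2 − 733 = -86.8.

-86.8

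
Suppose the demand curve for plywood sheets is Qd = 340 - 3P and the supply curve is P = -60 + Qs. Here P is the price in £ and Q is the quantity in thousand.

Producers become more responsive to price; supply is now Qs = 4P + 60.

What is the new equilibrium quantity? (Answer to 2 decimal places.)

220.00

Solve the original market: 340 - 3P = P + 60, hence P = 70 and Q = 130.
After the shift, demand is Qd = 340 - 3P and supply is Qs = 4P + 60.
Equate the new curves: 340 - 3P = 4P + 60, giving 280 = 7P, P = 40, Q = 220.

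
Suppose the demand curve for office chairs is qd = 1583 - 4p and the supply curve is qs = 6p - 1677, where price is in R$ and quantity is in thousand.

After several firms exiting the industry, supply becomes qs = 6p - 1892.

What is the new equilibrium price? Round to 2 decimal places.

347.50

Before the shock: 1583 - 4p = 6p - 1677 ⇒ 3260 = 10p ⇒ p = 326, q = 279.
The shock moves the curves to qd = 1583 - 4p and qs = 6p - 1892.
Setting them equal: 1583 - 4p = 6p - 1892 → 3475 = 10p, so p = 347.5 and q = 193.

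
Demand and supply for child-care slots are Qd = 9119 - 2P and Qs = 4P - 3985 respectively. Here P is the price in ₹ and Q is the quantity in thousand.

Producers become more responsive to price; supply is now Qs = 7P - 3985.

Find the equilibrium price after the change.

Solve the original market: 9119 - 2P = 4P - 3985, hence P = 2184 and Q = 4751.
The shock moves the curves to Qd = 9119 - 2P and Qs = 7P - 3985.
Setting them equal: 9119 - 2P = 7P - 3985 → 13104 = 9P, so P = 1456 and Q = 6207.

1456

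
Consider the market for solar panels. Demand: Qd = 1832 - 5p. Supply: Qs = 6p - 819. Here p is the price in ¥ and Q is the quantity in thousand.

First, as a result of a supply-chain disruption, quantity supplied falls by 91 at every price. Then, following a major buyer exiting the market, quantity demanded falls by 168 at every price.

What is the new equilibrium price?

Solve the original market: 1832 - 5p = 6p - 819, hence p = 241 and Q = 627.
The new curves are Qd = 1664 - 5p (demand) and Qs = 6p - 910 (supply).
Clearing the new market: 1664 - 5p = 6p - 910, so p = 234 and Q = 494.

234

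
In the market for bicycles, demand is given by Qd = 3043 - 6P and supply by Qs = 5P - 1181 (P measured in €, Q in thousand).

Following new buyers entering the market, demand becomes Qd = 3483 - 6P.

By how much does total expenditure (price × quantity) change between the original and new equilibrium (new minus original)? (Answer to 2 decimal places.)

+114360.00

Original equilibrium: 3043 - 6P = 5P - 1181 gives 4224 = 11P, so P = 384 and Q = 739.
With the change applied: demand Qd = 3483 - 6P, supply Qs = 5P - 1181.
Setting them equal: 3483 - 6P = 5P - 1181 → 4664 = 11P, so P = 424 and Q = 939.
Expenditure moves from 384×739 = 283776 to 424×939 = 398136; change = +114360.00.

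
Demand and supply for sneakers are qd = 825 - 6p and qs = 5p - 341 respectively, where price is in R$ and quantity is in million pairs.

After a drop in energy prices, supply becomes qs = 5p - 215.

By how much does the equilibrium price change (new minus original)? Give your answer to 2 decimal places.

-11.45

Solve the original market: 825 - 6p = 5p - 341, hence p = 106 and q = 189.
With the change applied: demand qd = 825 - 6p, supply qs = 5p - 215.
Setting them equal: 825 - 6p = 5p - 215 → 1040 = 11p, so p = 1040/11 ≈ 94.5455 and q = 2835/11 ≈ 257.7273.
Δp = 94.5455 − 106 = -11.45.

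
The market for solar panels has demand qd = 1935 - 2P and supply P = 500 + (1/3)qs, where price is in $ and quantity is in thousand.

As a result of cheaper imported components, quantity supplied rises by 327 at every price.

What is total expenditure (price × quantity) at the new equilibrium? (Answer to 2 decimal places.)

Before the shock: 1935 - 2P = 3P - 1500 ⇒ 3435 = 5P ⇒ P = 687, q = 561.
After the shift, demand is qd = 1935 - 2P and supply is qs = 3P - 1173.
Setting them equal: 1935 - 2P = 3P - 1173 → 3108 = 5P, so P = 621.6 and q = 691.8.
New expenditure = 621.6 × 691.8 = 430022.88.

430022.88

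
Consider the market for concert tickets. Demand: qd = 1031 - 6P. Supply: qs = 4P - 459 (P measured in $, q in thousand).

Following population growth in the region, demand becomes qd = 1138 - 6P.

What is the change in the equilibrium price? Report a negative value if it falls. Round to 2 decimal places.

Original equilibrium: 1031 - 6P = 4P - 459 gives 1490 = 10P, so P = 149 and q = 137.
The new curves are qd = 1138 - 6P (demand) and qs = 4P - 459 (supply).
Setting them equal: 1138 - 6P = 4P - 459 → 1597 = 10P, so P = 159.7 and q = 179.8.
ΔP = 159.7 − 149 = +10.70.

+10.70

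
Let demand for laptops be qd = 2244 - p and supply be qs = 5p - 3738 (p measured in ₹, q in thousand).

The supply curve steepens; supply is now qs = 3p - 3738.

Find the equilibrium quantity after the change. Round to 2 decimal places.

748.50

Original equilibrium: 2244 - p = 5p - 3738 gives 5982 = 6p, so p = 997 and q = 1247.
The new curves are qd = 2244 - p (demand) and qs = 3p - 3738 (supply).
New equilibrium: 2244 - p = 3p - 3738 ⇒ 5982 = 4p ⇒ p = 1495.5, q = 748.5.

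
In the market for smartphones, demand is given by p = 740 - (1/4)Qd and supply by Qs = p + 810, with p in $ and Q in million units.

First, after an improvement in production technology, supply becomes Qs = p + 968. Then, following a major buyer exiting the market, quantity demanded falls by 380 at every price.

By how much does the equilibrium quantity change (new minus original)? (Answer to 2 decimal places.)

Initially, 2960 - 4p = p + 810, so 2150 = 5p and p = 430, Q = 1240.
The shock moves the curves to Qd = 2580 - 4p and Qs = p + 968.
New equilibrium: 2580 - 4p = p + 968 ⇒ 1612 = 5p ⇒ p = 322.4, Q = 1290.4.
ΔQ = 1290.4 − 1240 = +50.40.

+50.40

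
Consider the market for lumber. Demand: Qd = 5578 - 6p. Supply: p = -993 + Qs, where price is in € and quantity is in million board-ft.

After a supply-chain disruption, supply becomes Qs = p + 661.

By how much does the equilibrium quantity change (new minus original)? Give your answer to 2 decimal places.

-284.57

Initially, 5578 - 6p = p + 993, so 4585 = 7p and p = 655, Q = 1648.
With the change applied: demand Qd = 5578 - 6p, supply Qs = p + 661.
New equilibrium: 5578 - 6p = p + 661 ⇒ 4917 = 7p ⇒ p = 4917/7 ≈ 702.4286, Q = 9544/7 ≈ 1363.4286.
ΔQ = 1363.4286 − 1648 = -284.57.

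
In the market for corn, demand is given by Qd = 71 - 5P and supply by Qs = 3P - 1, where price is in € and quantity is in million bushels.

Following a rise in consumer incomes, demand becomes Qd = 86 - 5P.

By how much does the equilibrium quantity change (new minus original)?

+5.625

Original equilibrium: 71 - 5P = 3P - 1 gives 72 = 8P, so P = 9 and Q = 26.
The new curves are Qd = 86 - 5P (demand) and Qs = 3P - 1 (supply).
New equilibrium: 86 - 5P = 3P - 1 ⇒ 87 = 8P ⇒ P = 10.875, Q = 31.625.
ΔQ = 31.625 − 26 = +5.625.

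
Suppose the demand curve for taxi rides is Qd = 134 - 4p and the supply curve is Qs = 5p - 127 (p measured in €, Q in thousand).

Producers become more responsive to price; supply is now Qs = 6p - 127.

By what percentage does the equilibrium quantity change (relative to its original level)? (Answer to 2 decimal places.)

+64.44

Initially, 134 - 4p = 5p - 127, so 261 = 9p and p = 29, Q = 18.
The new curves are Qd = 134 - 4p (demand) and Qs = 6p - 127 (supply).
New equilibrium: 134 - 4p = 6p - 127 ⇒ 261 = 10p ⇒ p = 26.1, Q = 29.6.
%ΔQ = (29.6 − 18) / 18 × 100 = +64.44%.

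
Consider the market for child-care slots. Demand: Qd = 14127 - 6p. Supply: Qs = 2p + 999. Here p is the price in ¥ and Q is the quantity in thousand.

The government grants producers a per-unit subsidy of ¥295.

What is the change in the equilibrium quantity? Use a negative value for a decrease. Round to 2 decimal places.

+442.50

Before the shock: 14127 - 6p = 2p + 999 ⇒ 13128 = 8p ⇒ p = 1641, Q = 4281.
Since sellers receive the price plus the subsidy, the effective supply curve becomes Qs = 2p + 1589.
Setting them equal: 14127 - 6p = 2p + 1589 → 12538 = 8p, so p = 1567.25 and Q = 4723.5.
ΔQ = 4723.5 − 4281 = +442.50.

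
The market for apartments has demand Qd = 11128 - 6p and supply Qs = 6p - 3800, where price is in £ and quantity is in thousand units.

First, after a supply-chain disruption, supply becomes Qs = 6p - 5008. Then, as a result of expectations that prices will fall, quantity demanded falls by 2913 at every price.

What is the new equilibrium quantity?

Original equilibrium: 11128 - 6p = 6p - 3800 gives 14928 = 12p, so p = 1244 and Q = 3664.
With the change applied: demand Qd = 8215 - 6p, supply Qs = 6p - 5008.
Setting them equal: 8215 - 6p = 6p - 5008 → 13223 = 12p, so p = 13223/12 ≈ 1101.9167 and Q = 1603.5.

1603.5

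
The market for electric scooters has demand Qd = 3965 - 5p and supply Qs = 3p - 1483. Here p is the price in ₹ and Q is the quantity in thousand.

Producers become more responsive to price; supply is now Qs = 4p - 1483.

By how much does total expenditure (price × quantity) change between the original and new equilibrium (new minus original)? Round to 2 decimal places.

+186644.44

Initially, 3965 - 5p = 3p - 1483, so 5448 = 8p and p = 681, Q = 560.
The shock moves the curves to Qd = 3965 - 5p and Qs = 4p - 1483.
Setting them equal: 3965 - 5p = 4p - 1483 → 5448 = 9p, so p = 1816/3 ≈ 605.3333 and Q = 2815/3 ≈ 938.3333.
Expenditure moves from 681×560 = 381360 to 605.3333×938.3333 = 568004.4444; change = +186644.44.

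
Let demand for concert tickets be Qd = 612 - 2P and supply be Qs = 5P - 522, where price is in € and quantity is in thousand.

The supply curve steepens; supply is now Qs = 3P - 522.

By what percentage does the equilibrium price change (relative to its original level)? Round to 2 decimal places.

Before the shock: 612 - 2P = 5P - 522 ⇒ 1134 = 7P ⇒ P = 162, Q = 288.
With the change applied: demand Qd = 612 - 2P, supply Qs = 3P - 522.
Setting them equal: 612 - 2P = 3P - 522 → 1134 = 5P, so P = 226.8 and Q = 158.4.
%ΔP = (226.8 − 162) / 162 × 100 = +40.00%.

+40.00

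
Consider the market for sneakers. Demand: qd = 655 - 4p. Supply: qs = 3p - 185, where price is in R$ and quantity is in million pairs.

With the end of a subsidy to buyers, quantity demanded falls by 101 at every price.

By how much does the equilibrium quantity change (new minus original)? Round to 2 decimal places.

-43.29

Solve the original market: 655 - 4p = 3p - 185, hence p = 120 and q = 175.
The shock moves the curves to qd = 554 - 4p and qs = 3p - 185.
New equilibrium: 554 - 4p = 3p - 185 ⇒ 739 = 7p ⇒ p = 739/7 ≈ 105.5714, q = 922/7 ≈ 131.7143.
Δq = 131.7143 − 175 = -43.29.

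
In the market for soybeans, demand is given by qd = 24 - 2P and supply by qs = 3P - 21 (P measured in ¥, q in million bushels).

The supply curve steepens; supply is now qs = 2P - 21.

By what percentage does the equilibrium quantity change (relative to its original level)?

-75

Initially, 24 - 2P = 3P - 21, so 45 = 5P and P = 9, q = 6.
After the shift, demand is qd = 24 - 2P and supply is qs = 2P - 21.
Clearing the new market: 24 - 2P = 2P - 21, so P = 11.25 and q = 1.5.
%Δq = (1.5 − 6) / 6 × 100 = -75%.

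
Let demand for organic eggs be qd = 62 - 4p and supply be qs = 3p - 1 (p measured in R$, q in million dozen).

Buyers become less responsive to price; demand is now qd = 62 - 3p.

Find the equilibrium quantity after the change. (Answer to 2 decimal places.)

Original equilibrium: 62 - 4p = 3p - 1 gives 63 = 7p, so p = 9 and q = 26.
The new curves are qd = 62 - 3p (demand) and qs = 3p - 1 (supply).
Equate the new curves: 62 - 3p = 3p - 1, giving 63 = 6p, p = 10.5, q = 30.5.

30.50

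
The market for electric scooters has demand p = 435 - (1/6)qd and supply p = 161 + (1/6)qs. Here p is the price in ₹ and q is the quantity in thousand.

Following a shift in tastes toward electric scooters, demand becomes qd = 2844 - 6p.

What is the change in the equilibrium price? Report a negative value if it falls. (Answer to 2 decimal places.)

+19.50

Original equilibrium: 2610 - 6p = 6p - 966 gives 3576 = 12p, so p = 298 and q = 822.
With the change applied: demand qd = 2844 - 6p, supply qs = 6p - 966.
Clearing the new market: 2844 - 6p = 6p - 966, so p = 317.5 and q = 939.
Δp = 317.5 − 298 = +19.50.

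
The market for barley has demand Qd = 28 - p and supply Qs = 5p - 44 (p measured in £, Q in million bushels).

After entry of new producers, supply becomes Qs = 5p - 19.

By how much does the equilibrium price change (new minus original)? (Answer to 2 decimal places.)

-4.17

Solve the original market: 28 - p = 5p - 44, hence p = 12 and Q = 16.
The new curves are Qd = 28 - p (demand) and Qs = 5p - 19 (supply).
Equate the new curves: 28 - p = 5p - 19, giving 47 = 6p, p = 47/6 ≈ 7.8333, Q = 121/6 ≈ 20.1667.
Δp = 7.8333 − 12 = -4.17.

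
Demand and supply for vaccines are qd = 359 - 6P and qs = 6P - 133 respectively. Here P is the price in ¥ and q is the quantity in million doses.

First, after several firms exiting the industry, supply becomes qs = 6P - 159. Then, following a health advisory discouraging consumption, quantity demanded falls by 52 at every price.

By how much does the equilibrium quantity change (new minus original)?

-39

Before the shock: 359 - 6P = 6P - 133 ⇒ 492 = 12P ⇒ P = 41, q = 113.
After the shift, demand is qd = 307 - 6P and supply is qs = 6P - 159.
Clearing the new market: 307 - 6P = 6P - 159, so P = 233/6 ≈ 38.8333 and q = 74.
Δq = 74 − 113 = -39.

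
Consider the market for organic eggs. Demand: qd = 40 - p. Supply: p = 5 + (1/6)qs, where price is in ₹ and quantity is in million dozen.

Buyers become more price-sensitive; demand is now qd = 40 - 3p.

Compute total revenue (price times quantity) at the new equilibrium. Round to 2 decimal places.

129.63

Before the shock: 40 - p = 6p - 30 ⇒ 70 = 7p ⇒ p = 10, q = 30.
After the shift, demand is qd = 40 - 3p and supply is qs = 6p - 30.
New equilibrium: 40 - 3p = 6p - 30 ⇒ 70 = 9p ⇒ p = 70/9 ≈ 7.7778, q = 50/3 ≈ 16.6667.
New expenditure = 7.7778 × 16.6667 = 129.63.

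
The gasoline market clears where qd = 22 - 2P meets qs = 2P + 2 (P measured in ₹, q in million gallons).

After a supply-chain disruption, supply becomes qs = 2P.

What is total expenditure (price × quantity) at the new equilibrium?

Original equilibrium: 22 - 2P = 2P + 2 gives 20 = 4P, so P = 5 and q = 12.
After the shift, demand is qd = 22 - 2P and supply is qs = 2P.
New equilibrium: 22 - 2P = 2P ⇒ 22 = 4P ⇒ P = 5.5, q = 11.
New expenditure = 5.5 × 11 = 60.5.

60.5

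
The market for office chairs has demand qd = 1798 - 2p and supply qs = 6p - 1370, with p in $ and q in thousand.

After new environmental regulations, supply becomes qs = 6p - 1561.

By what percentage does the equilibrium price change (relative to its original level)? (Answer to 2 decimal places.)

+6.03

Initially, 1798 - 2p = 6p - 1370, so 3168 = 8p and p = 396, q = 1006.
The new curves are qd = 1798 - 2p (demand) and qs = 6p - 1561 (supply).
New equilibrium: 1798 - 2p = 6p - 1561 ⇒ 3359 = 8p ⇒ p = 419.875, q = 958.25.
%Δp = (419.875 − 396) / 396 × 100 = +6.03%.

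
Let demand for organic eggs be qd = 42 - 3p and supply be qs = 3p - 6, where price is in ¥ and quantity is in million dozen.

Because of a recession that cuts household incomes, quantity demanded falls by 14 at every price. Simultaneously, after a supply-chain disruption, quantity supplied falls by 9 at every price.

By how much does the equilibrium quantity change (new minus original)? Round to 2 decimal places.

Initially, 42 - 3p = 3p - 6, so 48 = 6p and p = 8, q = 18.
The shock moves the curves to qd = 28 - 3p and qs = 3p - 15.
Clearing the new market: 28 - 3p = 3p - 15, so p = 43/6 ≈ 7.1667 and q = 6.5.
Δq = 6.5 − 18 = -11.50.

-11.50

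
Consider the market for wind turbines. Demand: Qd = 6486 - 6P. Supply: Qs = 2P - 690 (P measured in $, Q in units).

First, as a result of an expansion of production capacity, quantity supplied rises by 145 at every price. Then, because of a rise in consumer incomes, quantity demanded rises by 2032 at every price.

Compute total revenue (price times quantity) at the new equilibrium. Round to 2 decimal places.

Initially, 6486 - 6P = 2P - 690, so 7176 = 8P and P = 897, Q = 1104.
After the shift, demand is Qd = 8518 - 6P and supply is Qs = 2P - 545.
Equate the new curves: 8518 - 6P = 2P - 545, giving 9063 = 8P, P = 1132.875, Q = 1720.75.
New expenditure = 1132.875 × 1720.75 = 1949394.66.

1949394.66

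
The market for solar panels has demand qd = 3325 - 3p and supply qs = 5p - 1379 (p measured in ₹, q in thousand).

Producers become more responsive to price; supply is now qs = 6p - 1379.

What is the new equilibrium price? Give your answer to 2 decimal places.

522.67

Solve the original market: 3325 - 3p = 5p - 1379, hence p = 588 and q = 1561.
The new curves are qd = 3325 - 3p (demand) and qs = 6p - 1379 (supply).
Equate the new curves: 3325 - 3p = 6p - 1379, giving 4704 = 9p, p = 1568/3 ≈ 522.6667, q = 1757.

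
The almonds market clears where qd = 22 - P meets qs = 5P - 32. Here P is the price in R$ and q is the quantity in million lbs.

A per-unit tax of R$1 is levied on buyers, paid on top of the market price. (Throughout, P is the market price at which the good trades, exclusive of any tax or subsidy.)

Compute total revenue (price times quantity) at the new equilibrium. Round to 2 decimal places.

Original equilibrium: 22 - P = 5P - 32 gives 54 = 6P, so P = 9 and q = 13.
Since buyers pay the price plus the tax, the effective demand curve becomes qd = 21 - P.
Setting them equal: 21 - P = 5P - 32 → 53 = 6P, so P = 53/6 ≈ 8.8333 and q = 73/6 ≈ 12.1667.
New expenditure = 8.8333 × 12.1667 = 107.47.

107.47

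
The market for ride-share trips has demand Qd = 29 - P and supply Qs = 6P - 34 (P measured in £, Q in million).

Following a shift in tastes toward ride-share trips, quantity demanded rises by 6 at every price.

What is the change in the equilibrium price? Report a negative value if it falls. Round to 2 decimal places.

Solve the original market: 29 - P = 6P - 34, hence P = 9 and Q = 20.
With the change applied: demand Qd = 35 - P, supply Qs = 6P - 34.
Setting them equal: 35 - P = 6P - 34 → 69 = 7P, so P = 69/7 ≈ 9.8571 and Q = 176/7 ≈ 25.1429.
ΔP = 9.8571 − 9 = +0.86.

+0.86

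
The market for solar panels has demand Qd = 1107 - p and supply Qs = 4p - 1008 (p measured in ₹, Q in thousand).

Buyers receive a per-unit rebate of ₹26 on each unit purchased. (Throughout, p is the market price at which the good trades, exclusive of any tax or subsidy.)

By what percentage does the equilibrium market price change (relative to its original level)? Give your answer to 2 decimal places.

Solve the original market: 1107 - p = 4p - 1008, hence p = 423 and Q = 684.
Since buyers' out-of-pocket price is the market price minus the rebate, the effective demand curve becomes Qd = 1133 - p.
Clearing the new market: 1133 - p = 4p - 1008, so p = 428.2 and Q = 704.8.
%Δp = (428.2 − 423) / 423 × 100 = +1.23%.

+1.23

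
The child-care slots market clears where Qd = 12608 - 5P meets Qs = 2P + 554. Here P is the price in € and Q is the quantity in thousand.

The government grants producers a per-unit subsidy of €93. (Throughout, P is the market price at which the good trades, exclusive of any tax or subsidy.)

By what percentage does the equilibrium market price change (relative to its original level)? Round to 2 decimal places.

-1.54

Original equilibrium: 12608 - 5P = 2P + 554 gives 12054 = 7P, so P = 1722 and Q = 3998.
Since sellers receive the price plus the subsidy, the effective supply curve becomes Qs = 2P + 740.
New equilibrium: 12608 - 5P = 2P + 740 ⇒ 11868 = 7P ⇒ P = 11868/7 ≈ 1695.4286, Q = 28916/7 ≈ 4130.8571.
%ΔP = (1695.4286 − 1722) / 1722 × 100 = -1.54%.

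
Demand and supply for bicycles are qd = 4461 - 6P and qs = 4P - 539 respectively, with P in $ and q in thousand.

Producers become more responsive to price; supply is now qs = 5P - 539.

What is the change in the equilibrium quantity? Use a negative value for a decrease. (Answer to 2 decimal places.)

Before the shock: 4461 - 6P = 4P - 539 ⇒ 5000 = 10P ⇒ P = 500, q = 1461.
The shock moves the curves to qd = 4461 - 6P and qs = 5P - 539.
Setting them equal: 4461 - 6P = 5P - 539 → 5000 = 11P, so P = 5000/11 ≈ 454.5455 and q = 19071/11 ≈ 1733.7273.
Δq = 1733.7273 − 1461 = +272.73.

+272.73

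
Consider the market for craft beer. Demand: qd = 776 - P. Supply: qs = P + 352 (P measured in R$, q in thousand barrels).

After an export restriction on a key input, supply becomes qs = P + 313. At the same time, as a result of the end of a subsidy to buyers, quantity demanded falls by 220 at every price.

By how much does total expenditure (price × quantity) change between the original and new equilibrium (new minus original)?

-66776.25

Initially, 776 - P = P + 352, so 424 = 2P and P = 212, q = 564.
The shock moves the curves to qd = 556 - P and qs = P + 313.
Clearing the new market: 556 - P = P + 313, so P = 121.5 and q = 434.5.
Expenditure moves from 212×564 = 119568 to 121.5×434.5 = 52791.75; change = -66776.25.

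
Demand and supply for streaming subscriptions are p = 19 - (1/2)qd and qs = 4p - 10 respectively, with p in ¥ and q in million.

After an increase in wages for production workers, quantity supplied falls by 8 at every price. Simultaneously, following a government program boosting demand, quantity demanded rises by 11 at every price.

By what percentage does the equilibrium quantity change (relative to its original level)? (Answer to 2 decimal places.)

+21.21

Initially, 38 - 2p = 4p - 10, so 48 = 6p and p = 8, q = 22.
After the shift, demand is qd = 49 - 2p and supply is qs = 4p - 18.
Equate the new curves: 49 - 2p = 4p - 18, giving 67 = 6p, p = 67/6 ≈ 11.1667, q = 80/3 ≈ 26.6667.
%Δq = (26.6667 − 22) / 22 × 100 = +21.21%.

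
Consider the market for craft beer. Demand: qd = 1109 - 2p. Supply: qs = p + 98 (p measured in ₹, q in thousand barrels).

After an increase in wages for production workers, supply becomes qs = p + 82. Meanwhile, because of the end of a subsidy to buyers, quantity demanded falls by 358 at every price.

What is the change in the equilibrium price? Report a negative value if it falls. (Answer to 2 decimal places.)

-114.00

Original equilibrium: 1109 - 2p = p + 98 gives 1011 = 3p, so p = 337 and q = 435.
After the shift, demand is qd = 751 - 2p and supply is qs = p + 82.
Setting them equal: 751 - 2p = p + 82 → 669 = 3p, so p = 223 and q = 305.
Δp = 223 − 337 = -114.00.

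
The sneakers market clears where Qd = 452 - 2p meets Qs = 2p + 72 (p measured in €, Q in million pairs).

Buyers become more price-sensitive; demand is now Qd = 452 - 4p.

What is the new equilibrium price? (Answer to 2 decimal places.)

Original equilibrium: 452 - 2p = 2p + 72 gives 380 = 4p, so p = 95 and Q = 262.
The new curves are Qd = 452 - 4p (demand) and Qs = 2p + 72 (supply).
Clearing the new market: 452 - 4p = 2p + 72, so p = 190/3 ≈ 63.3333 and Q = 596/3 ≈ 198.6667.

63.33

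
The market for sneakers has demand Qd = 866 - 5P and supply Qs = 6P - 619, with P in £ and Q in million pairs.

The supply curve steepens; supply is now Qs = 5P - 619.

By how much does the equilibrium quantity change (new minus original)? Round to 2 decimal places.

-67.50

Solve the original market: 866 - 5P = 6P - 619, hence P = 135 and Q = 191.
The shock moves the curves to Qd = 866 - 5P and Qs = 5P - 619.
Setting them equal: 866 - 5P = 5P - 619 → 1485 = 10P, so P = 148.5 and Q = 123.5.
ΔQ = 123.5 − 191 = -67.50.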